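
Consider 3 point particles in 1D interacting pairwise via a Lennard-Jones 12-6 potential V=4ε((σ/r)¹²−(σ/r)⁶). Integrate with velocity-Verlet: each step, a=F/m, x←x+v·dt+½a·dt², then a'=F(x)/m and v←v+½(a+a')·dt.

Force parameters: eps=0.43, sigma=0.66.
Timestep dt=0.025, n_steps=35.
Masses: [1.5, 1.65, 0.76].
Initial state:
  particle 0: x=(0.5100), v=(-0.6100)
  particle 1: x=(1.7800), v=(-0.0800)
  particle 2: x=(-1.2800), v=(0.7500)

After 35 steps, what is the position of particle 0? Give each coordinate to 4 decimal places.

(0.0369)

step 0: x0=(0.5100) x1=(1.7800) x2=(-1.2800)
step 1: x0=(0.4948) x1=(1.7780) x2=(-1.2612)
step 2: x0=(0.4796) x1=(1.7759) x2=(-1.2425)
step 3: x0=(0.4645) x1=(1.7738) x2=(-1.2237)
step 4: x0=(0.4494) x1=(1.7716) x2=(-1.2049)
step 5: x0=(0.4344) x1=(1.7693) x2=(-1.1861)
step 6: x0=(0.4194) x1=(1.7671) x2=(-1.1672)
step 7: x0=(0.4044) x1=(1.7648) x2=(-1.1483)
step 8: x0=(0.3894) x1=(1.7624) x2=(-1.1294)
step 9: x0=(0.3745) x1=(1.7600) x2=(-1.1105)
step 10: x0=(0.3596) x1=(1.7576) x2=(-1.0915)
step 11: x0=(0.3447) x1=(1.7552) x2=(-1.0724)
step 12: x0=(0.3298) x1=(1.7527) x2=(-1.0533)
step 13: x0=(0.3148) x1=(1.7502) x2=(-1.0342)
step 14: x0=(0.2999) x1=(1.7477) x2=(-1.0149)
step 15: x0=(0.2850) x1=(1.7452) x2=(-0.9956)
step 16: x0=(0.2700) x1=(1.7426) x2=(-0.9761)
step 17: x0=(0.2549) x1=(1.7400) x2=(-0.9565)
step 18: x0=(0.2398) x1=(1.7374) x2=(-0.9367)
step 19: x0=(0.2246) x1=(1.7348) x2=(-0.9167)
step 20: x0=(0.2093) x1=(1.7321) x2=(-0.8964)
step 21: x0=(0.1939) x1=(1.7294) x2=(-0.8758)
step 22: x0=(0.1782) x1=(1.7268) x2=(-0.8548)
step 23: x0=(0.1624) x1=(1.7241) x2=(-0.8334)
step 24: x0=(0.1462) x1=(1.7214) x2=(-0.8113)
step 25: x0=(0.1297) x1=(1.7186) x2=(-0.7885)
step 26: x0=(0.1128) x1=(1.7159) x2=(-0.7648)
step 27: x0=(0.0953) x1=(1.7131) x2=(-0.7399)
step 28: x0=(0.0771) x1=(1.7104) x2=(-0.7138)
step 29: x0=(0.0584) x1=(1.7076) x2=(-0.6865)
step 30: x0=(0.0396) x1=(1.7048) x2=(-0.6590)
step 31: x0=(0.0226) x1=(1.7020) x2=(-0.6352)
step 32: x0=(0.0126) x1=(1.6992) x2=(-0.6251)
step 33: x0=(0.0147) x1=(1.6964) x2=(-0.6388)
step 34: x0=(0.0247) x1=(1.6936) x2=(-0.6680)
step 35: x0=(0.0369) x1=(1.6908) x2=(-0.7017)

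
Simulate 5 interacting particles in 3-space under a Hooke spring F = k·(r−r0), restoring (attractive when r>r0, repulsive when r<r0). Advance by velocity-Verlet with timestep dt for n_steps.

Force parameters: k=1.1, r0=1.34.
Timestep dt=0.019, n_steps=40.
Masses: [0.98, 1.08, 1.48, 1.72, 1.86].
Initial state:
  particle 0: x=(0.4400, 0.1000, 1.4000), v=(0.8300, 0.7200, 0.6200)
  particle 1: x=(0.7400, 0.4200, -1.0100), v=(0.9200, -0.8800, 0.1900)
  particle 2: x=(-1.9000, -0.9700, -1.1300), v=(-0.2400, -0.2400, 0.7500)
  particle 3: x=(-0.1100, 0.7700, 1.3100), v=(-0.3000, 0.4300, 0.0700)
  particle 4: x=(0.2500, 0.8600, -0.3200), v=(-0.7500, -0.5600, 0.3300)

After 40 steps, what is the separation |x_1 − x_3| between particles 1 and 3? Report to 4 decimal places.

step 0: x0=(0.4400, 0.1000, 1.4000) x1=(0.7400, 0.4200, -1.0100) x2=(-1.9000, -0.9700, -1.1300) x3=(-0.1100, 0.7700, 1.3100) x4=(0.2500, 0.8600, -0.3200)
step 1: x0=(0.4555, 0.1135, 1.4111) x1=(0.7572, 0.4031, -1.0061) x2=(-1.9039, -0.9741, -1.1153) x3=(-0.1158, 0.7781, 1.3110) x4=(0.2356, 0.8492, -0.3137)
step 2: x0=(0.4706, 0.1268, 1.4210) x1=(0.7736, 0.3859, -1.0014) x2=(-1.9063, -0.9772, -1.0996) x3=(-0.1218, 0.7859, 1.3113) x4=(0.2209, 0.8383, -0.3072)
step 3: x0=(0.4853, 0.1398, 1.4296) x1=(0.7894, 0.3684, -0.9961) x2=(-1.9074, -0.9794, -1.0829) x3=(-0.1281, 0.7936, 1.3109) x4=(0.2059, 0.8271, -0.3006)
step 4: x0=(0.4994, 0.1525, 1.4370) x1=(0.8045, 0.3505, -0.9901) x2=(-1.9070, -0.9807, -1.0653) x3=(-0.1345, 0.8010, 1.3099) x4=(0.1907, 0.8157, -0.2938)
step 5: x0=(0.5131, 0.1649, 1.4430) x1=(0.8190, 0.3324, -0.9834) x2=(-1.9053, -0.9810, -1.0468) x3=(-0.1411, 0.8082, 1.3082) x4=(0.1752, 0.8040, -0.2870)
step 6: x0=(0.5263, 0.1770, 1.4478) x1=(0.8327, 0.3141, -0.9759) x2=(-1.9021, -0.9804, -1.0273) x3=(-0.1480, 0.8152, 1.3058) x4=(0.1594, 0.7922, -0.2800)
step 7: x0=(0.5390, 0.1887, 1.4514) x1=(0.8456, 0.2955, -0.9677) x2=(-1.8976, -0.9789, -1.0070) x3=(-0.1550, 0.8219, 1.3028) x4=(0.1434, 0.7801, -0.2729)
step 8: x0=(0.5512, 0.2002, 1.4537) x1=(0.8579, 0.2767, -0.9588) x2=(-1.8916, -0.9764, -0.9857) x3=(-0.1622, 0.8283, 1.2992) x4=(0.1271, 0.7679, -0.2657)
step 9: x0=(0.5629, 0.2113, 1.4548) x1=(0.8694, 0.2576, -0.9492) x2=(-1.8843, -0.9730, -0.9635) x3=(-0.1696, 0.8345, 1.2949) x4=(0.1106, 0.7554, -0.2584)
step 10: x0=(0.5741, 0.2221, 1.4546) x1=(0.8801, 0.2384, -0.9388) x2=(-1.8756, -0.9687, -0.9405) x3=(-0.1772, 0.8405, 1.2900) x4=(0.0938, 0.7427, -0.2510)
step 11: x0=(0.5848, 0.2326, 1.4533) x1=(0.8902, 0.2190, -0.9276) x2=(-1.8655, -0.9635, -0.9166) x3=(-0.1850, 0.8462, 1.2844) x4=(0.0768, 0.7299, -0.2435)
step 12: x0=(0.5950, 0.2427, 1.4507) x1=(0.8994, 0.1994, -0.9158) x2=(-1.8541, -0.9573, -0.8919) x3=(-0.1929, 0.8516, 1.2783) x4=(0.0597, 0.7168, -0.2359)
step 13: x0=(0.6046, 0.2525, 1.4470) x1=(0.9079, 0.1797, -0.9032) x2=(-1.8414, -0.9504, -0.8663) x3=(-0.2010, 0.8567, 1.2715) x4=(0.0423, 0.7036, -0.2282)
step 14: x0=(0.6137, 0.2620, 1.4421) x1=(0.9156, 0.1599, -0.8899) x2=(-1.8273, -0.9425, -0.8400) x3=(-0.2092, 0.8615, 1.2642) x4=(0.0247, 0.6901, -0.2204)
step 15: x0=(0.6223, 0.2711, 1.4361) x1=(0.9226, 0.1400, -0.8758) x2=(-1.8119, -0.9338, -0.8128) x3=(-0.2176, 0.8661, 1.2563) x4=(0.0070, 0.6766, -0.2126)
step 16: x0=(0.6304, 0.2798, 1.4289) x1=(0.9288, 0.1200, -0.8610) x2=(-1.7953, -0.9243, -0.7849) x3=(-0.2261, 0.8704, 1.2479) x4=(-0.0109, 0.6628, -0.2046)
step 17: x0=(0.6379, 0.2882, 1.4207) x1=(0.9342, 0.1000, -0.8455) x2=(-1.7774, -0.9139, -0.7563) x3=(-0.2348, 0.8744, 1.2389) x4=(-0.0290, 0.6489, -0.1966)
step 18: x0=(0.6449, 0.2963, 1.4114) x1=(0.9389, 0.0799, -0.8293) x2=(-1.7583, -0.9027, -0.7270) x3=(-0.2436, 0.8781, 1.2294) x4=(-0.0472, 0.6348, -0.1886)
step 19: x0=(0.6514, 0.3039, 1.4011) x1=(0.9428, 0.0597, -0.8123) x2=(-1.7379, -0.8908, -0.6969) x3=(-0.2525, 0.8815, 1.2194) x4=(-0.0655, 0.6205, -0.1805)
step 20: x0=(0.6573, 0.3113, 1.3897) x1=(0.9459, 0.0396, -0.7947) x2=(-1.7164, -0.8781, -0.6662) x3=(-0.2615, 0.8846, 1.2089) x4=(-0.0839, 0.6062, -0.1723)
step 21: x0=(0.6627, 0.3182, 1.3774) x1=(0.9483, 0.0194, -0.7764) x2=(-1.6937, -0.8646, -0.6349) x3=(-0.2705, 0.8875, 1.1979) x4=(-0.1025, 0.5916, -0.1640)
step 22: x0=(0.6676, 0.3249, 1.3641) x1=(0.9500, -0.0007, -0.7575) x2=(-1.6700, -0.8505, -0.6029) x3=(-0.2797, 0.8900, 1.1865) x4=(-0.1211, 0.5770, -0.1558)
step 23: x0=(0.6721, 0.3311, 1.3498) x1=(0.9508, -0.0208, -0.7378) x2=(-1.6451, -0.8356, -0.5703) x3=(-0.2890, 0.8923, 1.1746) x4=(-0.1399, 0.5622, -0.1474)
step 24: x0=(0.6759, 0.3370, 1.3347) x1=(0.9510, -0.0408, -0.7176) x2=(-1.6192, -0.8200, -0.5372) x3=(-0.2984, 0.8943, 1.1623) x4=(-0.1587, 0.5473, -0.1391)
step 25: x0=(0.6793, 0.3426, 1.3188) x1=(0.9504, -0.0608, -0.6967) x2=(-1.5922, -0.8039, -0.5035) x3=(-0.3078, 0.8960, 1.1495) x4=(-0.1776, 0.5323, -0.1307)
step 26: x0=(0.6822, 0.3478, 1.3020) x1=(0.9491, -0.0807, -0.6752) x2=(-1.5643, -0.7871, -0.4694) x3=(-0.3172, 0.8974, 1.1364) x4=(-0.1965, 0.5172, -0.1222)
step 27: x0=(0.6847, 0.3527, 1.2844) x1=(0.9471, -0.1005, -0.6531) x2=(-1.5354, -0.7697, -0.4347) x3=(-0.3268, 0.8986, 1.1229) x4=(-0.2155, 0.5019, -0.1138)
step 28: x0=(0.6866, 0.3572, 1.2661) x1=(0.9443, -0.1201, -0.6304) x2=(-1.5056, -0.7517, -0.3996) x3=(-0.3363, 0.8995, 1.1091) x4=(-0.2344, 0.4866, -0.1053)
step 29: x0=(0.6881, 0.3614, 1.2471) x1=(0.9409, -0.1397, -0.6072) x2=(-1.4750, -0.7332, -0.3641) x3=(-0.3459, 0.9002, 1.0949) x4=(-0.2534, 0.4712, -0.0968)
step 30: x0=(0.6891, 0.3653, 1.2273) x1=(0.9368, -0.1591, -0.5835) x2=(-1.4435, -0.7142, -0.3282) x3=(-0.3555, 0.9006, 1.0805) x4=(-0.2725, 0.4558, -0.0882)
step 31: x0=(0.6897, 0.3689, 1.2070) x1=(0.9321, -0.1784, -0.5592) x2=(-1.4113, -0.6947, -0.2919) x3=(-0.3652, 0.9007, 1.0657) x4=(-0.2915, 0.4402, -0.0797)
step 32: x0=(0.6899, 0.3721, 1.1860) x1=(0.9267, -0.1975, -0.5344) x2=(-1.3783, -0.6748, -0.2552) x3=(-0.3748, 0.9006, 1.0506) x4=(-0.3104, 0.4246, -0.0711)
step 33: x0=(0.6896, 0.3751, 1.1645) x1=(0.9207, -0.2164, -0.5092) x2=(-1.3446, -0.6544, -0.2183) x3=(-0.3844, 0.9003, 1.0353) x4=(-0.3294, 0.4090, -0.0625)
step 34: x0=(0.6890, 0.3778, 1.1425) x1=(0.9140, -0.2351, -0.4835) x2=(-1.3102, -0.6337, -0.1810) x3=(-0.3941, 0.8997, 1.0198) x4=(-0.3483, 0.3933, -0.0540)
step 35: x0=(0.6879, 0.3801, 1.1200) x1=(0.9068, -0.2537, -0.4573) x2=(-1.2752, -0.6127, -0.1435) x3=(-0.4037, 0.8990, 1.0040) x4=(-0.3672, 0.3775, -0.0454)
step 36: x0=(0.6865, 0.3823, 1.0970) x1=(0.8990, -0.2721, -0.4308) x2=(-1.2397, -0.5913, -0.1058) x3=(-0.4133, 0.8980, 0.9880) x4=(-0.3860, 0.3618, -0.0368)
step 37: x0=(0.6847, 0.3841, 1.0736) x1=(0.8906, -0.2903, -0.4039) x2=(-1.2036, -0.5697, -0.0678) x3=(-0.4228, 0.8968, 0.9719) x4=(-0.4047, 0.3460, -0.0282)
step 38: x0=(0.6826, 0.3858, 1.0499) x1=(0.8816, -0.3082, -0.3766) x2=(-1.1671, -0.5478, -0.0297) x3=(-0.4323, 0.8955, 0.9555) x4=(-0.4234, 0.3302, -0.0197)
step 39: x0=(0.6801, 0.3871, 1.0258) x1=(0.8722, -0.3260, -0.3490) x2=(-1.1301, -0.5257, 0.0087) x3=(-0.4418, 0.8939, 0.9391) x4=(-0.4420, 0.3143, -0.0112)
step 40: x0=(0.6774, 0.3883, 1.0014) x1=(0.8622, -0.3435, -0.3210) x2=(-1.0927, -0.5034, 0.0471) x3=(-0.4512, 0.8923, 0.9225) x4=(-0.4605, 0.2985, -0.0027)

2.1906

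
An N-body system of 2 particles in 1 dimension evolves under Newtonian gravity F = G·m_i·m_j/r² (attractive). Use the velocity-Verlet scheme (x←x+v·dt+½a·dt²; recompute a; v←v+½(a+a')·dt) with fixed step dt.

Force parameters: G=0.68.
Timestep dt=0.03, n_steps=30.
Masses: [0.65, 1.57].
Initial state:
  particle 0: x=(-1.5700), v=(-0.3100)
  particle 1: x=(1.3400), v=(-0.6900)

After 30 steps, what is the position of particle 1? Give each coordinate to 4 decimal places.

step 0: x0=(-1.5700) x1=(1.3400)
step 1: x0=(-1.5792) x1=(1.3193)
step 2: x0=(-1.5884) x1=(1.2985)
step 3: x0=(-1.5974) x1=(1.2777)
step 4: x0=(-1.6063) x1=(1.2568)
step 5: x0=(-1.6151) x1=(1.2359)
step 6: x0=(-1.6237) x1=(1.2149)
step 7: x0=(-1.6323) x1=(1.1939)
step 8: x0=(-1.6407) x1=(1.1729)
step 9: x0=(-1.6490) x1=(1.1518)
step 10: x0=(-1.6572) x1=(1.1306)
step 11: x0=(-1.6652) x1=(1.1094)
step 12: x0=(-1.6732) x1=(1.0881)
step 13: x0=(-1.6810) x1=(1.0668)
step 14: x0=(-1.6886) x1=(1.0454)
step 15: x0=(-1.6962) x1=(1.0240)
step 16: x0=(-1.7036) x1=(1.0025)
step 17: x0=(-1.7109) x1=(0.9810)
step 18: x0=(-1.7180) x1=(0.9594)
step 19: x0=(-1.7251) x1=(0.9377)
step 20: x0=(-1.7319) x1=(0.9160)
step 21: x0=(-1.7387) x1=(0.8943)
step 22: x0=(-1.7453) x1=(0.8725)
step 23: x0=(-1.7518) x1=(0.8506)
step 24: x0=(-1.7581) x1=(0.8287)
step 25: x0=(-1.7643) x1=(0.8067)
step 26: x0=(-1.7703) x1=(0.7846)
step 27: x0=(-1.7762) x1=(0.7625)
step 28: x0=(-1.7820) x1=(0.7403)
step 29: x0=(-1.7876) x1=(0.7181)
step 30: x0=(-1.7930) x1=(0.6958)

(0.6958)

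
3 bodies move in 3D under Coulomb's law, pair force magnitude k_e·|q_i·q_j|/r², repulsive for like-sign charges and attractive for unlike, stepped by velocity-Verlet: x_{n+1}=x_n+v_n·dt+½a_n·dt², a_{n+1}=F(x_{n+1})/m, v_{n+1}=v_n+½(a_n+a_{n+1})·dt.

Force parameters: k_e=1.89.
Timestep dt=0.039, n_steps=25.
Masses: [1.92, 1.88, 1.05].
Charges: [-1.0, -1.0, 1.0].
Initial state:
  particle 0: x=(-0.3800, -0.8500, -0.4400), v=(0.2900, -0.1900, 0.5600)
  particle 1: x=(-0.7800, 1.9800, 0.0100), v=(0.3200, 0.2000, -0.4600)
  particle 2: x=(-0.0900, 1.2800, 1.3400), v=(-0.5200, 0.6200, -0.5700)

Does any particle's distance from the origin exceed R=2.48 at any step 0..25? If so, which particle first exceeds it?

step 0: x0=(-0.3800, -0.8500, -0.4400) x1=(-0.7800, 1.9800, 0.0100) x2=(-0.0900, 1.2800, 1.3400)
step 1: x0=(-0.3687, -0.8574, -0.4181) x1=(-0.7674, 1.9878, -0.0077) x2=(-0.1105, 1.3043, 1.3173)
step 2: x0=(-0.3573, -0.8649, -0.3961) x1=(-0.7546, 1.9955, -0.0249) x2=(-0.1315, 1.3287, 1.2935)
step 3: x0=(-0.3459, -0.8723, -0.3741) x1=(-0.7416, 2.0031, -0.0416) x2=(-0.1529, 1.3533, 1.2686)
step 4: x0=(-0.3344, -0.8798, -0.3519) x1=(-0.7284, 2.0107, -0.0578) x2=(-0.1747, 1.3780, 1.2425)
step 5: x0=(-0.3229, -0.8873, -0.3296) x1=(-0.7150, 2.0182, -0.0734) x2=(-0.1970, 1.4029, 1.2153)
step 6: x0=(-0.3114, -0.8948, -0.3072) x1=(-0.7014, 2.0255, -0.0884) x2=(-0.2196, 1.4280, 1.1870)
step 7: x0=(-0.2999, -0.9023, -0.2848) x1=(-0.6876, 2.0328, -0.1028) x2=(-0.2427, 1.4533, 1.1573)
step 8: x0=(-0.2883, -0.9099, -0.2622) x1=(-0.6736, 2.0400, -0.1166) x2=(-0.2662, 1.4788, 1.1264)
step 9: x0=(-0.2767, -0.9174, -0.2396) x1=(-0.6594, 2.0470, -0.1298) x2=(-0.2901, 1.5046, 1.0941)
step 10: x0=(-0.2651, -0.9249, -0.2169) x1=(-0.6450, 2.0539, -0.1422) x2=(-0.3144, 1.5305, 1.0603)
step 11: x0=(-0.2534, -0.9324, -0.1941) x1=(-0.6304, 2.0606, -0.1539) x2=(-0.3390, 1.5568, 1.0251)
step 12: x0=(-0.2418, -0.9398, -0.1712) x1=(-0.6157, 2.0672, -0.1647) x2=(-0.3640, 1.5833, 0.9883)
step 13: x0=(-0.2301, -0.9473, -0.1482) x1=(-0.6008, 2.0736, -0.1748) x2=(-0.3893, 1.6101, 0.9498)
step 14: x0=(-0.2185, -0.9548, -0.1251) x1=(-0.5857, 2.0797, -0.1839) x2=(-0.4148, 1.6373, 0.9096)
step 15: x0=(-0.2068, -0.9622, -0.1020) x1=(-0.5705, 2.0857, -0.1920) x2=(-0.4406, 1.6649, 0.8674)
step 16: x0=(-0.1951, -0.9696, -0.0788) x1=(-0.5552, 2.0913, -0.1991) x2=(-0.4667, 1.6929, 0.8232)
step 17: x0=(-0.1834, -0.9770, -0.0555) x1=(-0.5398, 2.0967, -0.2050) x2=(-0.4928, 1.7214, 0.7768)
step 18: x0=(-0.1718, -0.9844, -0.0322) x1=(-0.5244, 2.1017, -0.2096) x2=(-0.5191, 1.7505, 0.7280)
step 19: x0=(-0.1601, -0.9917, -0.0088) x1=(-0.5089, 2.1064, -0.2128) x2=(-0.5453, 1.7802, 0.6766)
step 20: x0=(-0.1484, -0.9991, 0.0146) x1=(-0.4936, 2.1106, -0.2144) x2=(-0.5714, 1.8107, 0.6222)
step 21: x0=(-0.1368, -1.0064, 0.0381) x1=(-0.4784, 2.1143, -0.2142) x2=(-0.5971, 1.8420, 0.5645)
step 22: x0=(-0.1251, -1.0137, 0.0616) x1=(-0.4636, 2.1175, -0.2120) x2=(-0.6222, 1.8742, 0.5031)
step 23: x0=(-0.1135, -1.0209, 0.0852) x1=(-0.4493, 2.1200, -0.2074) x2=(-0.6463, 1.9076, 0.4374)
step 24: x0=(-0.1019, -1.0282, 0.1088) x1=(-0.4359, 2.1217, -0.2000) x2=(-0.6688, 1.9424, 0.3666)
step 25: x0=(-0.0903, -1.0354, 0.1324) x1=(-0.4239, 2.1226, -0.1894) x2=(-0.6888, 1.9787, 0.2899)

no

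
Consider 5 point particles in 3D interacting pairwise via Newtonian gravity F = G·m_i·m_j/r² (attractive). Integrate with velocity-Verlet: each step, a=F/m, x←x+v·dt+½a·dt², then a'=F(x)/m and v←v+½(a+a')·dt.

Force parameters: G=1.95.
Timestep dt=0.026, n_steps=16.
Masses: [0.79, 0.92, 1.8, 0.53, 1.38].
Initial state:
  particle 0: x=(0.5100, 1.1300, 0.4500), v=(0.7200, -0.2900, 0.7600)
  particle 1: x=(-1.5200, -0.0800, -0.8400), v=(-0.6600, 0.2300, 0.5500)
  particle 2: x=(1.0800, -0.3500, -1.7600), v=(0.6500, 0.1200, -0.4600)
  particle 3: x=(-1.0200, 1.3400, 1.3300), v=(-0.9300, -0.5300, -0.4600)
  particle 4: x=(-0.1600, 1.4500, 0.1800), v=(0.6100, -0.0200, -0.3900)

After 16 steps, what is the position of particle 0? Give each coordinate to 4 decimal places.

(0.4940, 1.1321, 0.5484)

step 0: x0=(0.5100, 1.1300, 0.4500) x1=(-1.5200, -0.0800, -0.8400) x2=(1.0800, -0.3500, -1.7600) x3=(-1.0200, 1.3400, 1.3300) x4=(-0.1600, 1.4500, 0.1800)
step 1: x0=(0.5274, 1.1229, 0.4691) x1=(-1.5368, -0.0739, -0.8256) x2=(1.0968, -0.3468, -1.7718) x3=(-1.0438, 1.3262, 1.3175) x4=(-0.1435, 1.4490, 0.1701)
step 2: x0=(0.5421, 1.1168, 0.4870) x1=(-1.5531, -0.0674, -0.8110) x2=(1.1132, -0.3433, -1.7832) x3=(-1.0667, 1.3122, 1.3039) x4=(-0.1260, 1.4469, 0.1608)
step 3: x0=(0.5544, 1.1116, 0.5035) x1=(-1.5687, -0.0606, -0.7962) x2=(1.1294, -0.3396, -1.7944) x3=(-1.0887, 1.2981, 1.2893) x4=(-0.1073, 1.4439, 0.1521)
step 4: x0=(0.5642, 1.1072, 0.5187) x1=(-1.5837, -0.0535, -0.7812) x2=(1.1453, -0.3356, -1.8051) x3=(-1.1100, 1.2839, 1.2737) x4=(-0.0876, 1.4399, 0.1441)
step 5: x0=(0.5716, 1.1038, 0.5323) x1=(-1.5981, -0.0461, -0.7660) x2=(1.1610, -0.3315, -1.8156) x3=(-1.1304, 1.2696, 1.2571) x4=(-0.0670, 1.4349, 0.1366)
step 6: x0=(0.5767, 1.1012, 0.5444) x1=(-1.6119, -0.0384, -0.7506) x2=(1.1763, -0.3271, -1.8257) x3=(-1.1500, 1.2552, 1.2396) x4=(-0.0453, 1.4290, 0.1298)
step 7: x0=(0.5795, 1.0995, 0.5549) x1=(-1.6251, -0.0304, -0.7350) x2=(1.1915, -0.3224, -1.8355) x3=(-1.1687, 1.2407, 1.2212) x4=(-0.0227, 1.4220, 0.1238)
step 8: x0=(0.5799, 1.0988, 0.5636) x1=(-1.6377, -0.0221, -0.7192) x2=(1.2063, -0.3176, -1.8449) x3=(-1.1866, 1.2261, 1.2019) x4=(0.0008, 1.4141, 0.1185)
step 9: x0=(0.5781, 1.0990, 0.5705) x1=(-1.6497, -0.0135, -0.7033) x2=(1.2209, -0.3125, -1.8540) x3=(-1.2037, 1.2114, 1.1818) x4=(0.0253, 1.4052, 0.1140)
step 10: x0=(0.5738, 1.1002, 0.5754) x1=(-1.6611, -0.0045, -0.6871) x2=(1.2352, -0.3072, -1.8628) x3=(-1.2200, 1.1966, 1.1609) x4=(0.0509, 1.3953, 0.1105)
step 11: x0=(0.5671, 1.1024, 0.5781) x1=(-1.6719, 0.0047, -0.6707) x2=(1.2493, -0.3017, -1.8713) x3=(-1.2355, 1.1816, 1.1391) x4=(0.0774, 1.3844, 0.1079)
step 12: x0=(0.5580, 1.1057, 0.5784) x1=(-1.6821, 0.0142, -0.6542) x2=(1.2631, -0.2960, -1.8794) x3=(-1.2501, 1.1666, 1.1166) x4=(0.1049, 1.3724, 0.1064)
step 13: x0=(0.5462, 1.1102, 0.5760) x1=(-1.6917, 0.0240, -0.6374) x2=(1.2766, -0.2900, -1.8872) x3=(-1.2640, 1.1514, 1.0933) x4=(0.1336, 1.3593, 0.1062)
step 14: x0=(0.5318, 1.1160, 0.5706) x1=(-1.7007, 0.0342, -0.6204) x2=(1.2899, -0.2839, -1.8946) x3=(-1.2770, 1.1361, 1.0693) x4=(0.1634, 1.3450, 0.1075)
step 15: x0=(0.5144, 1.1233, 0.5616) x1=(-1.7092, 0.0446, -0.6033) x2=(1.3030, -0.2775, -1.9017) x3=(-1.2893, 1.1206, 1.0445) x4=(0.1945, 1.3294, 0.1105)
step 16: x0=(0.4940, 1.1321, 0.5484) x1=(-1.7170, 0.0553, -0.5859) x2=(1.3158, -0.2709, -1.9085) x3=(-1.3007, 1.1051, 1.0189) x4=(0.2270, 1.3125, 0.1156)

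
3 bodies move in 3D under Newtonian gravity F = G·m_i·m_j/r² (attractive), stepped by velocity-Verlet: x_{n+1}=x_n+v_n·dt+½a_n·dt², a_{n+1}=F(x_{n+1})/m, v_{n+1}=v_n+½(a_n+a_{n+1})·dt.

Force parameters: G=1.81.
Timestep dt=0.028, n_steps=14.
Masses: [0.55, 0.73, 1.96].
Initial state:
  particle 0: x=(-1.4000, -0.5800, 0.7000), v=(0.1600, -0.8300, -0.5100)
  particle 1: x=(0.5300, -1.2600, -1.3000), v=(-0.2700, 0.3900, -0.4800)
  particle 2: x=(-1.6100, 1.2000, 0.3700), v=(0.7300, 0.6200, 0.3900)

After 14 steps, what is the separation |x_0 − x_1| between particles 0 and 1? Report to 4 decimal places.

step 0: x0=(-1.4000, -0.5800, 0.7000) x1=(0.5300, -1.2600, -1.3000) x2=(-1.6100, 1.2000, 0.3700)
step 1: x0=(-1.3955, -0.6028, 0.6856) x1=(0.5223, -1.2490, -1.3134) x2=(-1.5895, 1.2172, 0.3809)
step 2: x0=(-1.3910, -0.6249, 0.6710) x1=(0.5145, -1.2378, -1.3266) x2=(-1.5690, 1.2342, 0.3918)
step 3: x0=(-1.3866, -0.6463, 0.6561) x1=(0.5065, -1.2265, -1.3396) x2=(-1.5484, 1.2508, 0.4028)
step 4: x0=(-1.3820, -0.6669, 0.6411) x1=(0.4983, -1.2150, -1.3524) x2=(-1.5277, 1.2673, 0.4137)
step 5: x0=(-1.3775, -0.6868, 0.6259) x1=(0.4899, -1.2034, -1.3651) x2=(-1.5070, 1.2834, 0.4246)
step 6: x0=(-1.3729, -0.7061, 0.6106) x1=(0.4813, -1.1916, -1.3776) x2=(-1.4862, 1.2993, 0.4355)
step 7: x0=(-1.3683, -0.7247, 0.5950) x1=(0.4726, -1.1796, -1.3900) x2=(-1.4654, 1.3150, 0.4463)
step 8: x0=(-1.3635, -0.7426, 0.5794) x1=(0.4637, -1.1675, -1.4021) x2=(-1.4445, 1.3304, 0.4572)
step 9: x0=(-1.3588, -0.7600, 0.5635) x1=(0.4545, -1.1552, -1.4141) x2=(-1.4235, 1.3456, 0.4680)
step 10: x0=(-1.3539, -0.7767, 0.5476) x1=(0.4453, -1.1428, -1.4259) x2=(-1.4026, 1.3606, 0.4787)
step 11: x0=(-1.3490, -0.7929, 0.5315) x1=(0.4358, -1.1302, -1.4375) x2=(-1.3815, 1.3753, 0.4895)
step 12: x0=(-1.3440, -0.8084, 0.5153) x1=(0.4262, -1.1174, -1.4489) x2=(-1.3605, 1.3899, 0.5002)
step 13: x0=(-1.3389, -0.8234, 0.4990) x1=(0.4163, -1.1045, -1.4601) x2=(-1.3394, 1.4042, 0.5108)
step 14: x0=(-1.3336, -0.8379, 0.4826) x1=(0.4063, -1.0914, -1.4712) x2=(-1.3182, 1.4183, 0.5214)

2.6285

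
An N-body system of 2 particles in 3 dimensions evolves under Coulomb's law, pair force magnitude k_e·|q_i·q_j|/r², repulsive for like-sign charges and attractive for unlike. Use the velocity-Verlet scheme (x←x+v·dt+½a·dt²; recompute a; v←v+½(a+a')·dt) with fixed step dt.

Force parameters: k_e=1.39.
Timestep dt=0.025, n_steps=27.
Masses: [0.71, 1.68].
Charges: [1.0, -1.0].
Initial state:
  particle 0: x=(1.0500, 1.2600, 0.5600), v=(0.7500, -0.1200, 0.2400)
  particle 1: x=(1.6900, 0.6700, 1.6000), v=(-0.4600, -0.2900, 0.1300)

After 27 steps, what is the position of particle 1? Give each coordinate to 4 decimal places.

step 0: x0=(1.0500, 1.2600, 0.5600) x1=(1.6900, 0.6700, 1.6000)
step 1: x0=(1.0689, 1.2569, 0.5663) x1=(1.6784, 0.6628, 1.6031)
step 2: x0=(1.0881, 1.2534, 0.5730) x1=(1.6667, 0.6557, 1.6061)
step 3: x0=(1.1076, 1.2497, 0.5804) x1=(1.6549, 0.6488, 1.6088)
step 4: x0=(1.1275, 1.2456, 0.5882) x1=(1.6430, 0.6420, 1.6112)
step 5: x0=(1.1476, 1.2411, 0.5967) x1=(1.6309, 0.6354, 1.6134)
step 6: x0=(1.1680, 1.2364, 0.6058) x1=(1.6187, 0.6289, 1.6154)
step 7: x0=(1.1886, 1.2312, 0.6154) x1=(1.6064, 0.6225, 1.6171)
step 8: x0=(1.2096, 1.2257, 0.6257) x1=(1.5940, 0.6164, 1.6185)
step 9: x0=(1.2307, 1.2197, 0.6367) x1=(1.5814, 0.6104, 1.6197)
step 10: x0=(1.2522, 1.2134, 0.6483) x1=(1.5688, 0.6045, 1.6205)
step 11: x0=(1.2738, 1.2066, 0.6607) x1=(1.5561, 0.5989, 1.6211)
step 12: x0=(1.2957, 1.1993, 0.6738) x1=(1.5433, 0.5934, 1.6214)
step 13: x0=(1.3178, 1.1915, 0.6876) x1=(1.5303, 0.5882, 1.6213)
step 14: x0=(1.3400, 1.1833, 0.7022) x1=(1.5174, 0.5832, 1.6209)
step 15: x0=(1.3624, 1.1745, 0.7177) x1=(1.5043, 0.5784, 1.6201)
step 16: x0=(1.3850, 1.1651, 0.7340) x1=(1.4912, 0.5738, 1.6190)
step 17: x0=(1.4076, 1.1552, 0.7512) x1=(1.4781, 0.5695, 1.6176)
step 18: x0=(1.4303, 1.1446, 0.7693) x1=(1.4649, 0.5655, 1.6157)
step 19: x0=(1.4531, 1.1334, 0.7883) x1=(1.4517, 0.5617, 1.6134)
step 20: x0=(1.4759, 1.1214, 0.8084) x1=(1.4385, 0.5582, 1.6107)
step 21: x0=(1.4986, 1.1088, 0.8295) x1=(1.4253, 0.5550, 1.6076)
step 22: x0=(1.5212, 1.0954, 0.8517) x1=(1.4122, 0.5522, 1.6040)
step 23: x0=(1.5436, 1.0811, 0.8750) x1=(1.3991, 0.5497, 1.6000)
step 24: x0=(1.5659, 1.0660, 0.8995) x1=(1.3862, 0.5475, 1.5954)
step 25: x0=(1.5877, 1.0500, 0.9252) x1=(1.3733, 0.5458, 1.5903)
step 26: x0=(1.6092, 1.0330, 0.9522) x1=(1.3607, 0.5444, 1.5847)
step 27: x0=(1.6302, 1.0151, 0.9805) x1=(1.3482, 0.5435, 1.5785)

(1.3482, 0.5435, 1.5785)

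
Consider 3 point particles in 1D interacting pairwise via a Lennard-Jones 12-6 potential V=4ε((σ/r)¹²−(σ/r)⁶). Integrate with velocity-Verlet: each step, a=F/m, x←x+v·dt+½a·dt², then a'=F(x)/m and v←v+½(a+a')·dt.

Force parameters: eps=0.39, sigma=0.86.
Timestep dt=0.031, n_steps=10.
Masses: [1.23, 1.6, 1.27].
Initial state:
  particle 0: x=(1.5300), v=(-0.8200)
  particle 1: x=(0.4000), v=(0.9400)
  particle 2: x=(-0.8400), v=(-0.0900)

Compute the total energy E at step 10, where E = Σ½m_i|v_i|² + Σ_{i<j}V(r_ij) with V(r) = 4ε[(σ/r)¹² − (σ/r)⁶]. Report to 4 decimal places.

step 0: x0=(1.5300) x1=(0.4000) x2=(-0.8400)
step 1: x0=(1.5042) x1=(0.4292) x2=(-0.8425)
step 2: x0=(1.4775) x1=(0.4588) x2=(-0.8446)
step 3: x0=(1.4501) x1=(0.4886) x2=(-0.8464)
step 4: x0=(1.4228) x1=(0.5181) x2=(-0.8477)
step 5: x0=(1.3984) x1=(0.5451) x2=(-0.8488)
step 6: x0=(1.3837) x1=(0.5644) x2=(-0.8497)
step 7: x0=(1.3891) x1=(0.5682) x2=(-0.8503)
step 8: x0=(1.4138) x1=(0.5568) x2=(-0.8506)
step 9: x0=(1.4476) x1=(0.5383) x2=(-0.8508)
step 10: x0=(1.4839) x1=(0.5177) x2=(-0.8506)
step 0 velocities: v0=(-0.8200) v1=(0.9400) v2=(-0.0900)
step 0: KE=1.1255, PE=-0.4021, E=0.7235
step 10 velocities: v0=(1.1696) v1=(-0.6683) v2=(0.0093)
step 10: KE=1.1987, PE=-0.4841, E=0.7146

0.7146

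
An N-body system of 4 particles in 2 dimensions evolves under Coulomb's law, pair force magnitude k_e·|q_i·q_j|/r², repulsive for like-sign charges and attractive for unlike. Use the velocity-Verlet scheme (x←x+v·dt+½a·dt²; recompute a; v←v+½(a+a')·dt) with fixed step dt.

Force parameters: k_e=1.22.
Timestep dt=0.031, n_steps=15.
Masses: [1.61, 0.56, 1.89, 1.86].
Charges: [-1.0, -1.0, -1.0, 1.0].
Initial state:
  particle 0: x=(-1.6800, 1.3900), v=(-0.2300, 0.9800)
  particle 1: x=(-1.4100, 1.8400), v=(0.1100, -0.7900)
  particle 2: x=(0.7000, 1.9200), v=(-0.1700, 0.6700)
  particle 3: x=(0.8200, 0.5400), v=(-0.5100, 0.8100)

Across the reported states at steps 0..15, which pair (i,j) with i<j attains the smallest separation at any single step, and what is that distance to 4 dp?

pair (0,1), distance 0.4650

step 0: x0=(-1.6800, 1.3900) x1=(-1.4100, 1.8400) x2=(0.7000, 1.9200) x3=(0.8200, 0.5400)
step 1: x0=(-1.6878, 1.4192) x1=(-1.4047, 1.8187) x2=(0.6949, 1.9406) x3=(0.8041, 0.5653)
step 2: x0=(-1.6974, 1.4459) x1=(-1.3946, 1.8043) x2=(0.6900, 1.9610) x3=(0.7880, 0.5910)
step 3: x0=(-1.7092, 1.4700) x1=(-1.3785, 1.7970) x2=(0.6854, 1.9810) x3=(0.7717, 0.6172)
step 4: x0=(-1.7233, 1.4916) x1=(-1.3557, 1.7963) x2=(0.6811, 2.0007) x3=(0.7552, 0.6437)
step 5: x0=(-1.7400, 1.5112) x1=(-1.3261, 1.8012) x2=(0.6770, 2.0202) x3=(0.7385, 0.6707)
step 6: x0=(-1.7590, 1.5291) x1=(-1.2899, 1.8106) x2=(0.6732, 2.0393) x3=(0.7216, 0.6981)
step 7: x0=(-1.7801, 1.5456) x1=(-1.2478, 1.8233) x2=(0.6697, 2.0581) x3=(0.7045, 0.7259)
step 8: x0=(-1.8030, 1.5612) x1=(-1.2009, 1.8384) x2=(0.6664, 2.0766) x3=(0.6871, 0.7542)
step 9: x0=(-1.8274, 1.5760) x1=(-1.1498, 1.8553) x2=(0.6634, 2.0948) x3=(0.6696, 0.7829)
step 10: x0=(-1.8531, 1.5903) x1=(-1.0953, 1.8733) x2=(0.6607, 2.1127) x3=(0.6519, 0.8121)
step 11: x0=(-1.8798, 1.6041) x1=(-1.0380, 1.8921) x2=(0.6583, 2.1303) x3=(0.6339, 0.8418)
step 12: x0=(-1.9074, 1.6175) x1=(-0.9785, 1.9113) x2=(0.6561, 2.1476) x3=(0.6158, 0.8720)
step 13: x0=(-1.9357, 1.6307) x1=(-0.9172, 1.9308) x2=(0.6543, 2.1645) x3=(0.5974, 0.9027)
step 14: x0=(-1.9647, 1.6436) x1=(-0.8544, 1.9504) x2=(0.6528, 2.1811) x3=(0.5788, 0.9339)
step 15: x0=(-1.9942, 1.6564) x1=(-0.7904, 1.9698) x2=(0.6516, 2.1973) x3=(0.5599, 0.9656)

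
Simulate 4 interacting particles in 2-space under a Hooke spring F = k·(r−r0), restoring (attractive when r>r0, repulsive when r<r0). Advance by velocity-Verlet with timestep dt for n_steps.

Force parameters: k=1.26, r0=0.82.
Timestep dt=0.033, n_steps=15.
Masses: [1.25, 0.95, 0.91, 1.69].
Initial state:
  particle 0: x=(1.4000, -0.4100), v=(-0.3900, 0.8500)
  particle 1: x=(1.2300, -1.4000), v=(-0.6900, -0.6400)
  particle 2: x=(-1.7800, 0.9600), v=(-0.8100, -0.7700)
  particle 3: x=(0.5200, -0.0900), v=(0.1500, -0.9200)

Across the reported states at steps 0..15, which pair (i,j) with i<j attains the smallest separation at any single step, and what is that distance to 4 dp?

step 0: x0=(1.4000, -0.4100) x1=(1.2300, -1.4000) x2=(-1.7800, 0.9600) x3=(0.5200, -0.0900)
step 1: x0=(1.3857, -0.3815) x1=(1.2053, -1.4192) x2=(-1.8019, 0.9319) x3=(0.5245, -0.1203)
step 2: x0=(1.3686, -0.3520) x1=(1.1768, -1.4346) x2=(-1.8143, 0.8984) x3=(0.5280, -0.1506)
step 3: x0=(1.3488, -0.3219) x1=(1.1447, -1.4462) x2=(-1.8170, 0.8596) x3=(0.5305, -0.1807)
step 4: x0=(1.3263, -0.2911) x1=(1.1088, -1.4539) x2=(-1.8103, 0.8157) x3=(0.5319, -0.2106)
step 5: x0=(1.3011, -0.2597) x1=(1.0695, -1.4579) x2=(-1.7941, 0.7668) x3=(0.5322, -0.2404)
step 6: x0=(1.2733, -0.2280) x1=(1.0268, -1.4581) x2=(-1.7688, 0.7132) x3=(0.5313, -0.2701)
step 7: x0=(1.2431, -0.1960) x1=(0.9808, -1.4547) x2=(-1.7344, 0.6549) x3=(0.5293, -0.2995)
step 8: x0=(1.2105, -0.1637) x1=(0.9318, -1.4477) x2=(-1.6914, 0.5924) x3=(0.5260, -0.3288)
step 9: x0=(1.1755, -0.1314) x1=(0.8798, -1.4373) x2=(-1.6400, 0.5258) x3=(0.5217, -0.3578)
step 10: x0=(1.1384, -0.0990) x1=(0.8252, -1.4236) x2=(-1.5807, 0.4554) x3=(0.5161, -0.3867)
step 11: x0=(1.0991, -0.0667) x1=(0.7681, -1.4069) x2=(-1.5137, 0.3816) x3=(0.5094, -0.4154)
step 12: x0=(1.0578, -0.0347) x1=(0.7088, -1.3872) x2=(-1.4397, 0.3046) x3=(0.5017, -0.4439)
step 13: x0=(1.0147, -0.0028) x1=(0.6475, -1.3648) x2=(-1.3591, 0.2247) x3=(0.4929, -0.4722)
step 14: x0=(0.9698, 0.0286) x1=(0.5844, -1.3398) x2=(-1.2725, 0.1425) x3=(0.4832, -0.5003)
step 15: x0=(0.9231, 0.0595) x1=(0.5198, -1.3126) x2=(-1.1804, 0.0581) x3=(0.4727, -0.5283)

pair (0,3), distance 0.6850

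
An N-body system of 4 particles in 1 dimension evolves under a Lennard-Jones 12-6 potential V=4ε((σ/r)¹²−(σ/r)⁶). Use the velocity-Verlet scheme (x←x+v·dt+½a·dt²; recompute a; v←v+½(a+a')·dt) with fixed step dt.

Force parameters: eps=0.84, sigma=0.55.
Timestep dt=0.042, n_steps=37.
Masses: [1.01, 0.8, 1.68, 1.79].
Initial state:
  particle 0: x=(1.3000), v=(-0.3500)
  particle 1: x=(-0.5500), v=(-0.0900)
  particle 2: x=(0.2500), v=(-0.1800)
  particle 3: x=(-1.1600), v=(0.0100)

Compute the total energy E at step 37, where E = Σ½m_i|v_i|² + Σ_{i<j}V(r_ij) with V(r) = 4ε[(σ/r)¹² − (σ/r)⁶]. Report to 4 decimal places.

-0.3921

step 0: x0=(1.3000) x1=(-0.5500) x2=(0.2500) x3=(-1.1600)
step 1: x0=(1.2850) x1=(-0.5500) x2=(0.2415) x3=(-1.1602)
step 2: x0=(1.2692) x1=(-0.5423) x2=(0.2311) x3=(-1.1616)
step 3: x0=(1.2527) x1=(-0.5297) x2=(0.2183) x3=(-1.1627)
step 4: x0=(1.2355) x1=(-0.5148) x2=(0.2029) x3=(-1.1618)
step 5: x0=(1.2175) x1=(-0.4989) x2=(0.1844) x3=(-1.1580)
step 6: x0=(1.1987) x1=(-0.4822) x2=(0.1624) x3=(-1.1508)
step 7: x0=(1.1792) x1=(-0.4673) x2=(0.1378) x3=(-1.1401)
step 8: x0=(1.1590) x1=(-0.4656) x2=(0.1160) x3=(-1.1257)
step 9: x0=(1.1380) x1=(-0.4948) x2=(0.1058) x3=(-1.1078)
step 10: x0=(1.1162) x1=(-0.5302) x2=(0.0996) x3=(-1.0906)
step 11: x0=(1.0936) x1=(-0.5062) x2=(0.0920) x3=(-1.0981)
step 12: x0=(1.0700) x1=(-0.4776) x2=(0.0893) x3=(-1.1116)
step 13: x0=(1.0454) x1=(-0.4971) x2=(0.1078) x3=(-1.1231)
step 14: x0=(1.0192) x1=(-0.5245) x2=(0.1296) x3=(-1.1332)
step 15: x0=(0.9911) x1=(-0.5413) x2=(0.1492) x3=(-1.1448)
step 16: x0=(0.9601) x1=(-0.5439) x2=(0.1664) x3=(-1.1591)
step 17: x0=(0.9253) x1=(-0.5379) x2=(0.1822) x3=(-1.1736)
step 18: x0=(0.8852) x1=(-0.5291) x2=(0.1976) x3=(-1.1860)
step 19: x0=(0.8386) x1=(-0.5204) x2=(0.2134) x3=(-1.1950)
step 20: x0=(0.7900) x1=(-0.5125) x2=(0.2269) x3=(-1.2005)
step 21: x0=(0.7812) x1=(-0.5058) x2=(0.2131) x3=(-1.2022)
step 22: x0=(0.8053) x1=(-0.4994) x2=(0.1759) x3=(-1.2004)
step 23: x0=(0.8265) x1=(-0.4927) x2=(0.1364) x3=(-1.1950)
step 24: x0=(0.8412) x1=(-0.4904) x2=(0.0991) x3=(-1.1860)
step 25: x0=(0.8504) x1=(-0.5117) x2=(0.0724) x3=(-1.1733)
step 26: x0=(0.8554) x1=(-0.5613) x2=(0.0581) x3=(-1.1571)
step 27: x0=(0.8565) x1=(-0.5991) x2=(0.0456) x3=(-1.1457)
step 28: x0=(0.8541) x1=(-0.5399) x2=(0.0320) x3=(-1.1747)
step 29: x0=(0.8484) x1=(-0.5210) x2=(0.0372) x3=(-1.2016)
step 30: x0=(0.8393) x1=(-0.5705) x2=(0.0732) x3=(-1.2247)
step 31: x0=(0.8255) x1=(-0.6210) x2=(0.1090) x3=(-1.2446)
step 32: x0=(0.8056) x1=(-0.6663) x2=(0.1449) x3=(-1.2636)
step 33: x0=(0.7798) x1=(-0.6973) x2=(0.1824) x3=(-1.2869)
step 34: x0=(0.7617) x1=(-0.7098) x2=(0.2138) x3=(-1.3173)
step 35: x0=(0.8123) x1=(-0.7161) x2=(0.2029) x3=(-1.3494)
step 36: x0=(0.8654) x1=(-0.7246) x2=(0.1895) x3=(-1.3797)
step 37: x0=(0.9121) x1=(-0.7381) x2=(0.1789) x3=(-1.4067)
step 0 velocities: v0=(-0.3500) v1=(-0.0900) v2=(-0.1800) v3=(0.0100)
step 0: KE=0.0924, PE=-1.2352, E=-1.1428
step 37 velocities: v0=(1.0456) v1=(-0.3902) v2=(-0.2249) v3=(-0.6012)
step 37: KE=0.9790, PE=-1.3711, E=-0.3921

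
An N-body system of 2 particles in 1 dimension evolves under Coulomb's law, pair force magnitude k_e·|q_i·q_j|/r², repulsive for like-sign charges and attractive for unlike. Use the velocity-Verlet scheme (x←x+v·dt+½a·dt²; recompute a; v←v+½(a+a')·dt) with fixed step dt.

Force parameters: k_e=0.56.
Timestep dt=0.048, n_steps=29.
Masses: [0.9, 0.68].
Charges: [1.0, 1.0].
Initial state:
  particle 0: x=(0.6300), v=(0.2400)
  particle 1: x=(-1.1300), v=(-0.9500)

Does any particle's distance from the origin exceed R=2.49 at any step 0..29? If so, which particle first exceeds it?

step 0: x0=(0.6300) x1=(-1.1300)
step 1: x0=(0.6418) x1=(-1.1759)
step 2: x0=(0.6539) x1=(-1.2224)
step 3: x0=(0.6665) x1=(-1.2694)
step 4: x0=(0.6795) x1=(-1.3169)
step 5: x0=(0.6928) x1=(-1.3649)
step 6: x0=(0.7065) x1=(-1.4134)
step 7: x0=(0.7205) x1=(-1.4623)
step 8: x0=(0.7348) x1=(-1.5115)
step 9: x0=(0.7494) x1=(-1.5612)
step 10: x0=(0.7642) x1=(-1.6112)
step 11: x0=(0.7793) x1=(-1.6615)
step 12: x0=(0.7947) x1=(-1.7122)
step 13: x0=(0.8102) x1=(-1.7631)
step 14: x0=(0.8260) x1=(-1.8144)
step 15: x0=(0.8420) x1=(-1.8659)
step 16: x0=(0.8582) x1=(-1.9177)
step 17: x0=(0.8746) x1=(-1.9697)
step 18: x0=(0.8911) x1=(-2.0219)
step 19: x0=(0.9078) x1=(-2.0744)
step 20: x0=(0.9247) x1=(-2.1271)
step 21: x0=(0.9417) x1=(-2.1800)
step 22: x0=(0.9589) x1=(-2.2331)
step 23: x0=(0.9762) x1=(-2.2864)
step 24: x0=(0.9937) x1=(-2.3398)
step 25: x0=(1.0113) x1=(-2.3935)
step 26: x0=(1.0290) x1=(-2.4473)
step 27: x0=(1.0468) x1=(-2.5012)
step 28: x0=(1.0648) x1=(-2.5553)
step 29: x0=(1.0828) x1=(-2.6096)

yes, particle 1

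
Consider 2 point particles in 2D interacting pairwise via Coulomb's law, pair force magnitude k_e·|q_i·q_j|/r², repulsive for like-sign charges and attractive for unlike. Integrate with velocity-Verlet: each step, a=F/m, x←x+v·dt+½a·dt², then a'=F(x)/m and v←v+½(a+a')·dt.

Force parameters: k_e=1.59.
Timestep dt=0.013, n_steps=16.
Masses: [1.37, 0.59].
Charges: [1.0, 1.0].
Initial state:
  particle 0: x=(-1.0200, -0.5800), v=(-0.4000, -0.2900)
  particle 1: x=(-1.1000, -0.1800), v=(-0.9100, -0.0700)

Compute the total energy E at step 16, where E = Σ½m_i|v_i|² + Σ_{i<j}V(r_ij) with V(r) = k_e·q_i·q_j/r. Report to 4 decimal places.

step 0: x0=(-1.0200, -0.5800) x1=(-1.1000, -0.1800)
step 1: x0=(-1.0251, -0.5843) x1=(-1.1121, -0.1796)
step 2: x0=(-1.0299, -0.5898) x1=(-1.1248, -0.1765)
step 3: x0=(-1.0345, -0.5963) x1=(-1.1380, -0.1710)
step 4: x0=(-1.0389, -0.6039) x1=(-1.1518, -0.1632)
step 5: x0=(-1.0430, -0.6123) x1=(-1.1661, -0.1533)
step 6: x0=(-1.0469, -0.6216) x1=(-1.1809, -0.1414)
step 7: x0=(-1.0506, -0.6316) x1=(-1.1963, -0.1277)
step 8: x0=(-1.0541, -0.6424) x1=(-1.2121, -0.1125)
step 9: x0=(-1.0574, -0.6537) x1=(-1.2283, -0.0958)
step 10: x0=(-1.0605, -0.6656) x1=(-1.2450, -0.0779)
step 11: x0=(-1.0635, -0.6780) x1=(-1.2619, -0.0588)
step 12: x0=(-1.0663, -0.6908) x1=(-1.2793, -0.0387)
step 13: x0=(-1.0690, -0.7040) x1=(-1.2969, -0.0176)
step 14: x0=(-1.0716, -0.7176) x1=(-1.3148, 0.0042)
step 15: x0=(-1.0741, -0.7315) x1=(-1.3329, 0.0269)
step 16: x0=(-1.0765, -0.7457) x1=(-1.3513, 0.0501)
step 0 velocities: v0=(-0.4000, -0.2900) v1=(-0.9100, -0.0700)
step 0: KE=0.4129, PE=3.8978, E=4.3108
step 16 velocities: v0=(-0.1800, -1.1015) v1=(-1.4209, 1.8144)
step 16: KE=2.4200, PE=1.8885, E=4.3085

4.3085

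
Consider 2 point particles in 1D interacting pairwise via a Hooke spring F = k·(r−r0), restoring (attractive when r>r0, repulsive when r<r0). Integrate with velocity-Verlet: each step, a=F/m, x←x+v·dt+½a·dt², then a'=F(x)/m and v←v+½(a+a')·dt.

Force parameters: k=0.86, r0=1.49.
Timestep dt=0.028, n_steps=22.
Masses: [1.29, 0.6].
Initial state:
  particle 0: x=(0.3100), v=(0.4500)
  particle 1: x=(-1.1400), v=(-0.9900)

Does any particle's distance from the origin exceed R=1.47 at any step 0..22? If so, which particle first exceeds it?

step 0: x0=(0.3100) x1=(-1.1400)
step 1: x0=(0.3226) x1=(-1.1677)
step 2: x0=(0.3352) x1=(-1.1955)
step 3: x0=(0.3478) x1=(-1.2232)
step 4: x0=(0.3604) x1=(-1.2508)
step 5: x0=(0.3728) x1=(-1.2783)
step 6: x0=(0.3852) x1=(-1.3055)
step 7: x0=(0.3975) x1=(-1.3326)
step 8: x0=(0.4097) x1=(-1.3594)
step 9: x0=(0.4217) x1=(-1.3859)
step 10: x0=(0.4336) x1=(-1.4120)
step 11: x0=(0.4453) x1=(-1.4377)
step 12: x0=(0.4567) x1=(-1.4630)
step 13: x0=(0.4680) x1=(-1.4878)
step 14: x0=(0.4790) x1=(-1.5121)
step 15: x0=(0.4897) x1=(-1.5358)
step 16: x0=(0.5001) x1=(-1.5589)
step 17: x0=(0.5103) x1=(-1.5814)
step 18: x0=(0.5202) x1=(-1.6032)
step 19: x0=(0.5297) x1=(-1.6242)
step 20: x0=(0.5388) x1=(-1.6446)
step 21: x0=(0.5476) x1=(-1.6641)
step 22: x0=(0.5561) x1=(-1.6829)

yes, particle 1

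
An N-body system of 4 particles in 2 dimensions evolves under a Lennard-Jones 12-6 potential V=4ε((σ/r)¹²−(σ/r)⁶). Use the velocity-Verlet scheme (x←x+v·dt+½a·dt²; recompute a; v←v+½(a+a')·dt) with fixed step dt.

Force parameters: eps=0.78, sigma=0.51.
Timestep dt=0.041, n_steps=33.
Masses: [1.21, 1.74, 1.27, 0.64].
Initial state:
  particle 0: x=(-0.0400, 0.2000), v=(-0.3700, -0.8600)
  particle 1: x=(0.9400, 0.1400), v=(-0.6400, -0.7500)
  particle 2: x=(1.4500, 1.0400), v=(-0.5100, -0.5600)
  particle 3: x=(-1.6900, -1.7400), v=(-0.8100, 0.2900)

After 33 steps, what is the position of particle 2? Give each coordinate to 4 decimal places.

(0.6942, 0.1764)

step 0: x0=(-0.0400, 0.2000) x1=(0.9400, 0.1400) x2=(1.4500, 1.0400) x3=(-1.6900, -1.7400)
step 1: x0=(-0.0549, 0.1647) x1=(0.9136, 0.1094) x2=(1.4290, 1.0169) x3=(-1.7232, -1.7281)
step 2: x0=(-0.0693, 0.1294) x1=(0.8870, 0.0790) x2=(1.4078, 0.9935) x3=(-1.7564, -1.7162)
step 3: x0=(-0.0830, 0.0941) x1=(0.8601, 0.0488) x2=(1.3865, 0.9699) x3=(-1.7896, -1.7043)
step 4: x0=(-0.0962, 0.0588) x1=(0.8328, 0.0187) x2=(1.3651, 0.9460) x3=(-1.8228, -1.6924)
step 5: x0=(-0.1085, 0.0234) x1=(0.8052, -0.0111) x2=(1.3435, 0.9218) x3=(-1.8560, -1.6805)
step 6: x0=(-0.1201, -0.0120) x1=(0.7770, -0.0407) x2=(1.3217, 0.8975) x3=(-1.8892, -1.6686)
step 7: x0=(-0.1308, -0.0475) x1=(0.7483, -0.0702) x2=(1.2998, 0.8729) x3=(-1.9224, -1.6567)
step 8: x0=(-0.1404, -0.0829) x1=(0.7190, -0.0994) x2=(1.2778, 0.8481) x3=(-1.9556, -1.6448)
step 9: x0=(-0.1488, -0.1184) x1=(0.6889, -0.1286) x2=(1.2557, 0.8231) x3=(-1.9888, -1.6329)
step 10: x0=(-0.1557, -0.1538) x1=(0.6580, -0.1576) x2=(1.2335, 0.7980) x3=(-2.0220, -1.6210)
step 11: x0=(-0.1610, -0.1893) x1=(0.6259, -0.1865) x2=(1.2111, 0.7726) x3=(-2.0552, -1.6091)
step 12: x0=(-0.1641, -0.2248) x1=(0.5924, -0.2152) x2=(1.1887, 0.7471) x3=(-2.0884, -1.5972)
step 13: x0=(-0.1646, -0.2602) x1=(0.5572, -0.2439) x2=(1.1661, 0.7215) x3=(-2.1216, -1.5853)
step 14: x0=(-0.1618, -0.2956) x1=(0.5197, -0.2725) x2=(1.1435, 0.6957) x3=(-2.1548, -1.5734)
step 15: x0=(-0.1546, -0.3307) x1=(0.4792, -0.3011) x2=(1.1207, 0.6697) x3=(-2.1880, -1.5615)
step 16: x0=(-0.1423, -0.3657) x1=(0.4353, -0.3298) x2=(1.0979, 0.6436) x3=(-2.2212, -1.5496)
step 17: x0=(-0.1287, -0.4005) x1=(0.3905, -0.3585) x2=(1.0749, 0.6174) x3=(-2.2543, -1.5377)
step 18: x0=(-0.1485, -0.4381) x1=(0.3690, -0.3852) x2=(1.0519, 0.5911) x3=(-2.2875, -1.5258)
step 19: x0=(-0.2026, -0.4791) x1=(0.3714, -0.4094) x2=(1.0288, 0.5646) x3=(-2.3207, -1.5139)
step 20: x0=(-0.2554, -0.5200) x1=(0.3730, -0.4336) x2=(1.0056, 0.5380) x3=(-2.3539, -1.5019)
step 21: x0=(-0.3033, -0.5602) x1=(0.3712, -0.4582) x2=(0.9823, 0.5113) x3=(-2.3871, -1.4900)
step 22: x0=(-0.3468, -0.5997) x1=(0.3665, -0.4831) x2=(0.9589, 0.4845) x3=(-2.4202, -1.4781)
step 23: x0=(-0.3870, -0.6387) x1=(0.3595, -0.5084) x2=(0.9354, 0.4575) x3=(-2.4534, -1.4662)
step 24: x0=(-0.4246, -0.6772) x1=(0.3509, -0.5338) x2=(0.9118, 0.4303) x3=(-2.4866, -1.4543)
step 25: x0=(-0.4602, -0.7154) x1=(0.3409, -0.5593) x2=(0.8881, 0.4029) x3=(-2.5197, -1.4423)
step 26: x0=(-0.4942, -0.7532) x1=(0.3298, -0.5849) x2=(0.8643, 0.3754) x3=(-2.5529, -1.4304)
step 27: x0=(-0.5268, -0.7907) x1=(0.3179, -0.6106) x2=(0.8404, 0.3476) x3=(-2.5860, -1.4185)
step 28: x0=(-0.5583, -0.8280) x1=(0.3052, -0.6363) x2=(0.8163, 0.3197) x3=(-2.6192, -1.4066)
step 29: x0=(-0.5888, -0.8651) x1=(0.2920, -0.6620) x2=(0.7922, 0.2915) x3=(-2.6523, -1.3946)
step 30: x0=(-0.6184, -0.9020) x1=(0.2783, -0.6877) x2=(0.7679, 0.2631) x3=(-2.6854, -1.3827)
step 31: x0=(-0.6473, -0.9386) x1=(0.2641, -0.7133) x2=(0.7434, 0.2345) x3=(-2.7186, -1.3708)
step 32: x0=(-0.6755, -0.9752) x1=(0.2496, -0.7389) x2=(0.7189, 0.2056) x3=(-2.7517, -1.3589)
step 33: x0=(-0.7032, -1.0115) x1=(0.2347, -0.7644) x2=(0.6942, 0.1764) x3=(-2.7848, -1.3469)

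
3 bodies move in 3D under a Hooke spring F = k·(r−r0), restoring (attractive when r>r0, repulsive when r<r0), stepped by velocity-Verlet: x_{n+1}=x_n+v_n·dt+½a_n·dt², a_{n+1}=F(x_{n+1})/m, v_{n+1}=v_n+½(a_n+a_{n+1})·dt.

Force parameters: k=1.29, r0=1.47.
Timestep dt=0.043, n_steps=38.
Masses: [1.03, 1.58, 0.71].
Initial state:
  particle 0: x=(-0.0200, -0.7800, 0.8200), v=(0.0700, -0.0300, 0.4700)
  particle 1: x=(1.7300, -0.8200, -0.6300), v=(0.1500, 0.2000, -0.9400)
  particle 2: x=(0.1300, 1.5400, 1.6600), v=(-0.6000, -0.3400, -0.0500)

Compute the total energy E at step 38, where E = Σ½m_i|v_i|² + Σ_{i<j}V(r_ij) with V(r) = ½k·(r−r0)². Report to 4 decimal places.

5.1768

step 0: x0=(-0.0200, -0.7800, 0.8200) x1=(1.7300, -0.8200, -0.6300) x2=(0.1300, 1.5400, 1.6600)
step 1: x0=(-0.0162, -0.7802, 0.8400) x1=(1.7353, -0.8103, -0.6690) x2=(0.1057, 1.5214, 1.6550)
step 2: x0=(-0.0108, -0.7783, 0.8595) x1=(1.7381, -0.7985, -0.7051) x2=(0.0845, 1.4951, 1.6442)
step 3: x0=(-0.0038, -0.7744, 0.8783) x1=(1.7384, -0.7846, -0.7381) x2=(0.0666, 1.4611, 1.6276)
step 4: x0=(0.0048, -0.7686, 0.8964) x1=(1.7362, -0.7687, -0.7681) x2=(0.0519, 1.4198, 1.6054)
step 5: x0=(0.0149, -0.7609, 0.9136) x1=(1.7315, -0.7508, -0.7950) x2=(0.0405, 1.3715, 1.5775)
step 6: x0=(0.0267, -0.7515, 0.9297) x1=(1.7243, -0.7310, -0.8187) x2=(0.0325, 1.3165, 1.5441)
step 7: x0=(0.0400, -0.7406, 0.9447) x1=(1.7145, -0.7094, -0.8393) x2=(0.0278, 1.2552, 1.5054)
step 8: x0=(0.0549, -0.7283, 0.9584) x1=(1.7023, -0.6861, -0.8568) x2=(0.0263, 1.1882, 1.4616)
step 9: x0=(0.0713, -0.7148, 0.9708) x1=(1.6876, -0.6612, -0.8712) x2=(0.0282, 1.1159, 1.4130)
step 10: x0=(0.0891, -0.7003, 0.9816) x1=(1.6706, -0.6349, -0.8825) x2=(0.0331, 1.0390, 1.3597)
step 11: x0=(0.1084, -0.6851, 0.9909) x1=(1.6512, -0.6072, -0.8909) x2=(0.0411, 0.9579, 1.3021)
step 12: x0=(0.1291, -0.6693, 0.9985) x1=(1.6297, -0.5783, -0.8964) x2=(0.0520, 0.8734, 1.2404)
step 13: x0=(0.1511, -0.6533, 1.0045) x1=(1.6060, -0.5483, -0.8991) x2=(0.0657, 0.7860, 1.1750)
step 14: x0=(0.1745, -0.6372, 1.0087) x1=(1.5803, -0.5174, -0.8991) x2=(0.0819, 0.6965, 1.1061)
step 15: x0=(0.1991, -0.6212, 1.0113) x1=(1.5527, -0.4857, -0.8966) x2=(0.1004, 0.6055, 1.0342)
step 16: x0=(0.2249, -0.6057, 1.0121) x1=(1.5234, -0.4534, -0.8918) x2=(0.1211, 0.5137, 0.9593)
step 17: x0=(0.2519, -0.5909, 1.0115) x1=(1.4925, -0.4205, -0.8847) x2=(0.1436, 0.4217, 0.8818)
step 18: x0=(0.2800, -0.5770, 1.0093) x1=(1.4602, -0.3872, -0.8756) x2=(0.1677, 0.3300, 0.8018)
step 19: x0=(0.3092, -0.5641, 1.0060) x1=(1.4266, -0.3537, -0.8647) x2=(0.1931, 0.2393, 0.7195)
step 20: x0=(0.3394, -0.5523, 1.0018) x1=(1.3919, -0.3200, -0.8521) x2=(0.2194, 0.1499, 0.6350)
step 21: x0=(0.3707, -0.5418, 0.9968) x1=(1.3562, -0.2862, -0.8381) x2=(0.2463, 0.0620, 0.5482)
step 22: x0=(0.4028, -0.5323, 0.9916) x1=(1.3198, -0.2524, -0.8229) x2=(0.2736, -0.0241, 0.4591)
step 23: x0=(0.4359, -0.5239, 0.9864) x1=(1.2828, -0.2187, -0.8066) x2=(0.3008, -0.1087, 0.3678)
step 24: x0=(0.4698, -0.5161, 0.9814) x1=(1.2454, -0.1852, -0.7896) x2=(0.3278, -0.1921, 0.2743)
step 25: x0=(0.5044, -0.5088, 0.9768) x1=(1.2078, -0.1517, -0.7720) x2=(0.3542, -0.2744, 0.1790)
step 26: x0=(0.5397, -0.5017, 0.9726) x1=(1.1701, -0.1184, -0.7539) x2=(0.3799, -0.3563, 0.0821)
step 27: x0=(0.5755, -0.4946, 0.9688) x1=(1.1325, -0.0851, -0.7357) x2=(0.4045, -0.4381, -0.0158)
step 28: x0=(0.6117, -0.4874, 0.9653) x1=(1.0952, -0.0517, -0.7172) x2=(0.4280, -0.5202, -0.1144)
step 29: x0=(0.6483, -0.4799, 0.9619) x1=(1.0581, -0.0181, -0.6988) x2=(0.4503, -0.6030, -0.2134)
step 30: x0=(0.6852, -0.4722, 0.9584) x1=(1.0214, 0.0158, -0.6802) x2=(0.4714, -0.6869, -0.3124)
step 31: x0=(0.7223, -0.4643, 0.9548) x1=(0.9851, 0.0501, -0.6616) x2=(0.4914, -0.7722, -0.4113)
step 32: x0=(0.7594, -0.4562, 0.9507) x1=(0.9491, 0.0849, -0.6428) x2=(0.5106, -0.8589, -0.5100)
step 33: x0=(0.7966, -0.4479, 0.9460) x1=(0.9133, 0.1202, -0.6238) x2=(0.5293, -0.9467, -0.6083)
step 34: x0=(0.8337, -0.4397, 0.9404) x1=(0.8776, 0.1559, -0.6045) x2=(0.5476, -1.0354, -0.7060)
step 35: x0=(0.8708, -0.4315, 0.9338) x1=(0.8420, 0.1918, -0.5849) x2=(0.5659, -1.1246, -0.8028)
step 36: x0=(0.9077, -0.4235, 0.9259) x1=(0.8065, 0.2277, -0.5650) x2=(0.5844, -1.2135, -0.8983)
step 37: x0=(0.9443, -0.4158, 0.9165) x1=(0.7710, 0.2636, -0.5449) x2=(0.6032, -1.3017, -0.9922)
step 38: x0=(0.9807, -0.4087, 0.9055) x1=(0.7355, 0.2990, -0.5247) x2=(0.6224, -1.3884, -1.0840)
step 0 velocities: v0=(0.0700, -0.0300, 0.4700) v1=(0.1500, 0.2000, -0.9400) v2=(-0.6000, -0.3400, -0.0500)
step 0: KE=1.0339, PE=4.1485, E=5.1824
step 38 velocities: v0=(0.8421, 0.1589, -0.2790) v1=(-0.8261, 0.8189, 0.4707) v2=(0.4521, -1.9914, -2.1027)
step 38: KE=4.7121, PE=0.4647, E=5.1768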